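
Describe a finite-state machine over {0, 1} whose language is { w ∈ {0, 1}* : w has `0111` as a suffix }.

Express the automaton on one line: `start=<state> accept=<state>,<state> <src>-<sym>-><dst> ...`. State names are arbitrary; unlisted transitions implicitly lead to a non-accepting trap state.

Remember how much of `0111` the current input suffix matches. State q0 means no match yet; q1 means the last symbol is `0`; q2 means the last 2 symbols are `01`; q3 means the last 3 symbols are `011`; q4 means the last 4 symbols are `0111`. Only q4 accepts. On a mismatch, fall back to the longest proper suffix that is still a prefix of `0111`.
        0   1  
>  q0   q1  q0 
   q1   q1  q2 
   q2   q1  q3 
   q3   q1  q4 
 * q4   q1  q0 
(> = start, * = accepting)

start=q0 accept=q4 q0-0->q1 q0-1->q0 q1-0->q1 q1-1->q2 q2-0->q1 q2-1->q3 q3-0->q1 q3-1->q4 q4-0->q1 q4-1->q0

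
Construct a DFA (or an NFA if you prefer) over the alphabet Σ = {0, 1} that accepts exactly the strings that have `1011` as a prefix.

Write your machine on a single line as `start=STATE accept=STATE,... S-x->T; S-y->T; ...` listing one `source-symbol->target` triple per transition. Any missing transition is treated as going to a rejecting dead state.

Walk along `1011` while the input agrees: from s0 take `1` to s1, and so on. Any deviation drops to the rejecting sink s5. Once s4 is reached the prefix is confirmed and every continuation is accepted.
A 6-state machine:
        0   1  
>  s0   s5  s1 
   s1   s2  s5 
   s2   s5  s3 
   s3   s5  s4 
 * s4   s4  s4 
   s5   s5  s5 
(> = start, * = accepting)

start=s0; accept=s4; s0-0->s5; s0-1->s1; s1-0->s2; s1-1->s5; s2-0->s5; s2-1->s3; s3-0->s5; s3-1->s4; s4-0->s4; s4-1->s4; s5-0->s5; s5-1->s5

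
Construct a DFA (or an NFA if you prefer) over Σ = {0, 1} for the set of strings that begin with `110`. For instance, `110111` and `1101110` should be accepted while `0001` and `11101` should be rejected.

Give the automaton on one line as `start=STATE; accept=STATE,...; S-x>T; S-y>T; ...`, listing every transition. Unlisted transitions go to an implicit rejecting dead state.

Check the first 3 symbols one by one: A through C record how many have matched `110` so far; any wrong symbol goes to the dead state E. After all 3 match we enter the accepting sink D.
5 states suffice.
       0  1 
>  A   E  B 
   B   E  C 
   C   D  E 
 * D   D  D 
   E   E  E 
(> = start, * = accepting)

start=A; accept=D; A-0>E; A-1>B; B-0>E; B-1>C; C-0>D; C-1>E; D-0>D; D-1>D; E-0>E; E-1>E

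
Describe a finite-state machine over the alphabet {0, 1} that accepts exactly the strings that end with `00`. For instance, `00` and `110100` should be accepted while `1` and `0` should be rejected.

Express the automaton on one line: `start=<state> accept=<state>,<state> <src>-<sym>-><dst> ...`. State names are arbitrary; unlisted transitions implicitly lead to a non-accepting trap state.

Remember how much of `00` the current input suffix matches. State A means no match yet; B means the last symbol is `0`; C means the last 2 symbols are `00`. Only C accepts. On a mismatch, fall back to the longest proper suffix that is still a prefix of `00`.
With 3 states:
       0  1 
>  A   B  A 
   B   C  A 
 * C   C  A 
(> = start, * = accepting)

start=A accept=C A-0->B A-1->A B-0->C B-1->A C-0->C C-1->A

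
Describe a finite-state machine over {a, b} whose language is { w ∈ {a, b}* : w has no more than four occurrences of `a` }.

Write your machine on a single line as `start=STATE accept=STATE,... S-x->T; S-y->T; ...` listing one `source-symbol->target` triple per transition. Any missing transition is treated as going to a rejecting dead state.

Only the number of `a`s matters, and only up to 5. Make a chain S0 → S1 → S2 → S3 → S4 → S5 advanced by each `a` (with S5 absorbing); every other symbol self-loops. The accepting set is {S0, S1, S2, S3, S4}.
With 6 states:
        a   b  
>* S0   S1  S0 
 * S1   S2  S1 
 * S2   S3  S2 
 * S3   S4  S3 
 * S4   S5  S4 
   S5   S5  S5 
(> = start, * = accepting)

start=S0; accept=S0,S1,S2,S3,S4; S0-a->S1; S0-b->S0; S1-a->S2; S1-b->S1; S2-a->S3; S2-b->S2; S3-a->S4; S3-b->S3; S4-a->S5; S4-b->S4; S5-a->S5; S5-b->S5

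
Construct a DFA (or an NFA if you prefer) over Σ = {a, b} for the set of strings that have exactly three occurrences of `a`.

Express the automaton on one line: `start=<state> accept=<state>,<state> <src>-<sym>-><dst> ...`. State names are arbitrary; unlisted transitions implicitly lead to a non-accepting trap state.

start=q0 accept=q3 q0-a->q1 q0-b->q0 q1-a->q2 q1-b->q1 q2-a->q3 q2-b->q2 q3-a->q4 q3-b->q3 q4-a->q4 q4-b->q4

Only the number of `a`s matters, and only up to 4. Make a chain q0 → q1 → q2 → q3 → q4 advanced by each `a` (with q4 absorbing); every other symbol self-loops. The accepting set is {q3}.
With 5 states:
        a   b  
>  q0   q1  q0 
   q1   q2  q1 
   q2   q3  q2 
 * q3   q4  q3 
   q4   q4  q4 
(> = start, * = accepting)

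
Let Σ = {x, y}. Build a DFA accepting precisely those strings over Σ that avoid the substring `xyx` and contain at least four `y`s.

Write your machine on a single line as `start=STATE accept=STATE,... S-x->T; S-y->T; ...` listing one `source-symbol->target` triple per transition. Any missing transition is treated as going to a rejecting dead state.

Run two small machines in parallel and take their product. One (4 states) tracks partial matches of the forbidden pattern `xyx`; the other (6 states) tracks the count of `y`s, saturating at 5. Each combined state is a pair, one component from each; accept when both components accept. Minimizing collapses redundant product states.
With 15 states:
          x    y  
>  S0     S1   S2 
   S1     S1   S3 
   S2     S4   S5 
   S3     S6   S5 
   S4     S4   S7 
   S5     S8   S9 
   S6     S6   S6 
   S7     S6   S9 
   S8     S8  S10 
   S9    S11  S12 
   S10    S6  S12 
   S11   S11  S13 
 * S12   S14  S12 
 * S13    S6  S12 
 * S14   S14  S13 
(> = start, * = accepting)

start=S0; accept=S12,S13,S14; S0-x->S1; S0-y->S2; S1-x->S1; S1-y->S3; S2-x->S4; S2-y->S5; S3-x->S6; S3-y->S5; S4-x->S4; S4-y->S7; S5-x->S8; S5-y->S9; S6-x->S6; S6-y->S6; S7-x->S6; S7-y->S9; S8-x->S8; S8-y->S10; S9-x->S11; S9-y->S12; S10-x->S6; S10-y->S12; S11-x->S11; S11-y->S13; S12-x->S14; S12-y->S12; S13-x->S6; S13-y->S12; S14-x->S14; S14-y->S13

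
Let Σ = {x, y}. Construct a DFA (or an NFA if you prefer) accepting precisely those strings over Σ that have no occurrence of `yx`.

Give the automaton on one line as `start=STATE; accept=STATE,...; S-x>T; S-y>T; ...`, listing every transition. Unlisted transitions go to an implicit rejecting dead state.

Track partial matches of the forbidden pattern `yx`. State s2 is a dead state reached once `yx` has occurred; every other state accepts. s0 means no part of `yx` is currently matched.
        x   y  
>* s0   s0  s1 
 * s1   s2  s1 
   s2   s2  s2 
(> = start, * = accepting)

start=s0; accept=s0,s1; s0-x>s0; s0-y>s1; s1-x>s2; s1-y>s1; s2-x>s2; s2-y>s2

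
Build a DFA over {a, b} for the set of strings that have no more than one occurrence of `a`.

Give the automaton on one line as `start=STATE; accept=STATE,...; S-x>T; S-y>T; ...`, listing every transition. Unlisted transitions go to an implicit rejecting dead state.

start=s0; accept=s0,s1; s0-a>s1; s0-b>s0; s1-a>s2; s1-b>s1; s2-a>s2; s2-b>s2

Count `a`s, saturating at 2: state s0 means no `a` yet, s1 means one `a` seen, s2 means more than one. Each `a` increments (capped at s2); other symbols loop. Accept from {s0, s1}.
        a   b  
>* s0   s1  s0 
 * s1   s2  s1 
   s2   s2  s2 
(> = start, * = accepting)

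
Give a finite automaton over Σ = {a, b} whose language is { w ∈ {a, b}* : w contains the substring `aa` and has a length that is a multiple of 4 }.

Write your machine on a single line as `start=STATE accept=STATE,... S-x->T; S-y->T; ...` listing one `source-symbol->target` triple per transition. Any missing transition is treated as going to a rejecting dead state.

Handle the two conditions separately and then intersect. The first has 3 states tracking whether and how much of `aa` has been seen; the second has 4 states tracking the input length modulo 4. A product state is a pair (one from each), accepting exactly when both do.
With 12 states:
          a    b  
>  S0     S1   S2 
   S1     S3   S4 
   S2     S5   S4 
   S3     S6   S6 
   S4     S7   S8 
   S5     S6   S8 
   S6     S9   S9 
   S7     S9   S0 
   S8    S10   S0 
 * S9    S11  S11 
   S10   S11   S2 
   S11    S3   S3 
(> = start, * = accepting)

start=S0; accept=S9; S0-a->S1; S0-b->S2; S1-a->S3; S1-b->S4; S2-a->S5; S2-b->S4; S3-a->S6; S3-b->S6; S4-a->S7; S4-b->S8; S5-a->S6; S5-b->S8; S6-a->S9; S6-b->S9; S7-a->S9; S7-b->S0; S8-a->S10; S8-b->S0; S9-a->S11; S9-b->S11; S10-a->S11; S10-b->S2; S11-a->S3; S11-b->S3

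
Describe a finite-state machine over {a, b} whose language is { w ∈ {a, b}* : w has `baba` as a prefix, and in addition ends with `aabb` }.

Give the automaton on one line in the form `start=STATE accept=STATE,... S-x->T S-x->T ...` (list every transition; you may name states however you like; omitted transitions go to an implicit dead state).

start=S0 accept=S9 S0-a->S1 S0-b->S2 S1-a->S1 S1-b->S1 S2-a->S3 S2-b->S1 S3-a->S1 S3-b->S4 S4-a->S5 S4-b->S1 S5-a->S6 S5-b->S7 S6-a->S6 S6-b->S8 S7-a->S5 S7-b->S7 S8-a->S5 S8-b->S9 S9-a->S5 S9-b->S7

Build one automaton per condition and run them in lockstep. The first has 6 states tracking whether the input so far still matches the prefix `baba`; the second has 5 states tracking how much of the suffix `aabb` has currently been matched. A product state is a pair (one from each), accepting exactly when both do. Minimizing collapses redundant product states.
A 10-state machine:
        a   b  
>  S0   S1  S2 
   S1   S1  S1 
   S2   S3  S1 
   S3   S1  S4 
   S4   S5  S1 
   S5   S6  S7 
   S6   S6  S8 
   S7   S5  S7 
   S8   S5  S9 
 * S9   S5  S7 
(> = start, * = accepting)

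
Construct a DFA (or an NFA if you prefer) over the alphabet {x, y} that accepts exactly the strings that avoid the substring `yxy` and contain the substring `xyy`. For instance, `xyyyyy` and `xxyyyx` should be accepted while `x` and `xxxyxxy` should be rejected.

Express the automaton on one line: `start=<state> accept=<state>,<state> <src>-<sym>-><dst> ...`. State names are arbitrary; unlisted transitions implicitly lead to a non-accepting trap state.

start=q0 accept=q5,q7,q8 q0-x->q1 q0-y->q2 q1-x->q1 q1-y->q3 q2-x->q4 q2-y->q2 q3-x->q4 q3-y->q5 q4-x->q1 q4-y->q6 q5-x->q7 q5-y->q5 q6-x->q6 q6-y->q6 q7-x->q8 q7-y->q6 q8-x->q8 q8-y->q5

Handle the two conditions separately and then intersect. One (4 states) tracks partial matches of the forbidden pattern `yxy`; the other (4 states) tracks whether and how much of `xyy` has been seen. Each combined state is a pair, one component from each; accept when both components accept. Equivalent product states are then merged.
A 9-state machine:
        x   y  
>  q0   q1  q2 
   q1   q1  q3 
   q2   q4  q2 
   q3   q4  q5 
   q4   q1  q6 
 * q5   q7  q5 
   q6   q6  q6 
 * q7   q8  q6 
 * q8   q8  q5 
(> = start, * = accepting)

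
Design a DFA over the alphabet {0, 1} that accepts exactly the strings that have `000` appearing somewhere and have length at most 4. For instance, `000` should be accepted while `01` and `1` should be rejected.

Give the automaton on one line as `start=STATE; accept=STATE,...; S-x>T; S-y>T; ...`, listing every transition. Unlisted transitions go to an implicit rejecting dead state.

Handle the two conditions separately and then intersect. The first has 4 states tracking whether and how much of `000` has been seen; the second has 6 states tracking the input length, saturating at 5. A product state is a pair (one from each), accepting exactly when both do. Equivalent product states are then merged.
With 9 states:
       0  1 
>  A   B  C 
   B   D  E 
   C   F  E 
   D   G  E 
   E   E  E 
   F   H  E 
 * G   I  I 
   H   I  E 
 * I   E  E 
(> = start, * = accepting)

start=A; accept=G,I; A-0>B; A-1>C; B-0>D; B-1>E; C-0>F; C-1>E; D-0>G; D-1>E; E-0>E; E-1>E; F-0>H; F-1>E; G-0>I; G-1>I; H-0>I; H-1>E; I-0>E; I-1>E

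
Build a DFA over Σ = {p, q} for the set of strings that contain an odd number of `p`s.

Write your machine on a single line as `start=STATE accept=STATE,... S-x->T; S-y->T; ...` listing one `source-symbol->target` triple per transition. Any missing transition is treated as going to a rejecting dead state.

Keep the running count of `p`s modulo 2: each `p` advances along the cycle A → B → A while other symbols loop. Accept at B.
       p  q 
>  A   B  A 
 * B   A  B 
(> = start, * = accepting)

start=A; accept=B; A-p->B; A-q->A; B-p->A; B-q->B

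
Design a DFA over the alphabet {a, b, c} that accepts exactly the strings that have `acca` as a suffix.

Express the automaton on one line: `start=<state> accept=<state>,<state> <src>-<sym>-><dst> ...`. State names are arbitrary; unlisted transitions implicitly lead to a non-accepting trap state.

start=S0 accept=S4 S0-a->S1 S0-b->S0 S0-c->S0 S1-a->S1 S1-b->S0 S1-c->S2 S2-a->S1 S2-b->S0 S2-c->S3 S3-a->S4 S3-b->S0 S3-c->S0 S4-a->S1 S4-b->S0 S4-c->S2

Let each state record the length of the longest suffix of the input read so far that is also a prefix of `acca`. S1 means the last symbol is `a`; S2 means the last 2 symbols are `ac`; S3 means the last 3 symbols are `acc`; S4 means the last 4 symbols are `acca`. Accept only at S4, where the string currently ends in `acca`.
With 5 states:
        a   b   c  
>  S0   S1  S0  S0 
   S1   S1  S0  S2 
   S2   S1  S0  S3 
   S3   S4  S0  S0 
 * S4   S1  S0  S2 
(> = start, * = accepting)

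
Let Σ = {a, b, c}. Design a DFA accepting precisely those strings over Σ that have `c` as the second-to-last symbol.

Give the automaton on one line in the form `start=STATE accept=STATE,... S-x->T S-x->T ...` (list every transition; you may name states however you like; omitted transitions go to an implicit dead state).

A DFA must remember the last 2 symbols (since which symbol is second-to-last isn't known until the input ends). Use one state per possible window of the last ≤2 symbols; accept from those whose window starts with `c`.
A 13-state machine:
          a    b    c  
>  q0     q1   q2   q3 
   q1     q4   q5   q6 
   q2     q7   q8   q9 
   q3    q10  q11  q12 
   q4     q4   q5   q6 
   q5     q7   q8   q9 
   q6    q10  q11  q12 
   q7     q4   q5   q6 
   q8     q7   q8   q9 
   q9    q10  q11  q12 
 * q10    q4   q5   q6 
 * q11    q7   q8   q9 
 * q12   q10  q11  q12 
(> = start, * = accepting)

start=q0 accept=q10,q11,q12 q0-a->q1 q0-b->q2 q0-c->q3 q1-a->q4 q1-b->q5 q1-c->q6 q2-a->q7 q2-b->q8 q2-c->q9 q3-a->q10 q3-b->q11 q3-c->q12 q4-a->q4 q4-b->q5 q4-c->q6 q5-a->q7 q5-b->q8 q5-c->q9 q6-a->q10 q6-b->q11 q6-c->q12 q7-a->q4 q7-b->q5 q7-c->q6 q8-a->q7 q8-b->q8 q8-c->q9 q9-a->q10 q9-b->q11 q9-c->q12 q10-a->q4 q10-b->q5 q10-c->q6 q11-a->q7 q11-b->q8 q11-c->q9 q12-a->q10 q12-b->q11 q12-c->q12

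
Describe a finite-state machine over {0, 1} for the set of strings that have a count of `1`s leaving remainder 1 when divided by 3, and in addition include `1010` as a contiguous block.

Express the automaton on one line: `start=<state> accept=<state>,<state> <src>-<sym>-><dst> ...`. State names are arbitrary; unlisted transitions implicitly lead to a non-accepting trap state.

Build one automaton per condition and run them in lockstep. One (3 states) tracks the count of `1`s modulo 3; the other (5 states) tracks whether and how much of `1010` has been seen. Each combined state is a pair, one component from each; accept when both components accept.
A 15-state machine:
          0    1  
>  S0     S0   S1 
   S1     S2   S3 
   S2     S4   S5 
   S3     S6   S7 
   S4     S4   S3 
   S5     S8   S7 
   S6     S9  S10 
   S7    S11   S1 
   S8     S8  S12 
   S9     S9   S7 
   S10   S12   S1 
   S11    S0  S13 
   S12   S12  S14 
   S13   S14   S3 
 * S14   S14   S8 
(> = start, * = accepting)

start=S0 accept=S14 S0-0->S0 S0-1->S1 S1-0->S2 S1-1->S3 S2-0->S4 S2-1->S5 S3-0->S6 S3-1->S7 S4-0->S4 S4-1->S3 S5-0->S8 S5-1->S7 S6-0->S9 S6-1->S10 S7-0->S11 S7-1->S1 S8-0->S8 S8-1->S12 S9-0->S9 S9-1->S7 S10-0->S12 S10-1->S1 S11-0->S0 S11-1->S13 S12-0->S12 S12-1->S14 S13-0->S14 S13-1->S3 S14-0->S14 S14-1->S8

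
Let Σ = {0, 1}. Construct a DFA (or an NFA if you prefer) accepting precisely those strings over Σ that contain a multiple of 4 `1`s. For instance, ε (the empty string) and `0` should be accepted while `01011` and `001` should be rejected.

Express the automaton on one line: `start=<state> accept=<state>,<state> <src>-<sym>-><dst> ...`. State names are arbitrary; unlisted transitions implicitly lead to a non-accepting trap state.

Keep the running count of `1`s modulo 4: each `1` advances along the cycle s0 → s1 → s2 → s3 → s0 while other symbols loop. Accept at s0.
4 states suffice.
        0   1  
>* s0   s0  s1 
   s1   s1  s2 
   s2   s2  s3 
   s3   s3  s0 
(> = start, * = accepting)

start=s0 accept=s0 s0-0->s0 s0-1->s1 s1-0->s1 s1-1->s2 s2-0->s2 s2-1->s3 s3-0->s3 s3-1->s0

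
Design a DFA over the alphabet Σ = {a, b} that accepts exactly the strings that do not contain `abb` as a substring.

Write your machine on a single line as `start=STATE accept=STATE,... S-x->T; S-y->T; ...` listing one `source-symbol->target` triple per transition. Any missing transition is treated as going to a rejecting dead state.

This is the complement of 'contains `abb`'. Use the same substring-matching states — S0 through S3 holding how much of `abb` has just been matched — but flip the accepting set: everything except the trap S3 accepts.
4 states suffice.
        a   b  
>* S0   S1  S0 
 * S1   S1  S2 
 * S2   S1  S3 
   S3   S3  S3 
(> = start, * = accepting)

start=S0; accept=S0,S1,S2; S0-a->S1; S0-b->S0; S1-a->S1; S1-b->S2; S2-a->S1; S2-b->S3; S3-a->S3; S3-b->S3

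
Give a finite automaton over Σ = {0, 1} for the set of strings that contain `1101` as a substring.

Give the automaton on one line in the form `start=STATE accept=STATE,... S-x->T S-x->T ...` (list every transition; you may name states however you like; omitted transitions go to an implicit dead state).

start=s0 accept=s4 s0-0->s0 s0-1->s1 s1-0->s0 s1-1->s2 s2-0->s3 s2-1->s2 s3-0->s0 s3-1->s4 s4-0->s4 s4-1->s4

States s0..s3 record the length of the longest prefix of `1101` that matches the current input suffix. Reaching s4 means `1101` has been seen, and we stay there forever. Accept from s4.
        0   1  
>  s0   s0  s1 
   s1   s0  s2 
   s2   s3  s2 
   s3   s0  s4 
 * s4   s4  s4 
(> = start, * = accepting)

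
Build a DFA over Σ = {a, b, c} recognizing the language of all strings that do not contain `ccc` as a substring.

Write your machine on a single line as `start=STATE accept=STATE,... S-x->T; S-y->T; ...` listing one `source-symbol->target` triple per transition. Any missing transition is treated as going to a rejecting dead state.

This is the complement of 'contains `ccc`'. Use the same substring-matching states — S0 through S3 holding how much of `ccc` has just been matched — but flip the accepting set: everything except the trap S3 accepts.
With 4 states:
        a   b   c  
>* S0   S0  S0  S1 
 * S1   S0  S0  S2 
 * S2   S0  S0  S3 
   S3   S3  S3  S3 
(> = start, * = accepting)

start=S0; accept=S0,S1,S2; S0-a->S0; S0-b->S0; S0-c->S1; S1-a->S0; S1-b->S0; S1-c->S2; S2-a->S0; S2-b->S0; S2-c->S3; S3-a->S3; S3-b->S3; S3-c->S3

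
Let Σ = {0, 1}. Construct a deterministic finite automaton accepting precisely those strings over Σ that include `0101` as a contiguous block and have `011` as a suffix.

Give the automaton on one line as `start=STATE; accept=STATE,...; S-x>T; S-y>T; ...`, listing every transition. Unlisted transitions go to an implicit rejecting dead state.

Handle the two conditions separately and then intersect. The first has 5 states tracking whether and how much of `0101` has been seen; the second has 4 states tracking how much of the suffix `011` has currently been matched. A product state is a pair (one from each), accepting exactly when both do. Equivalent product states are then merged.
        0   1  
>  q0   q1  q0 
   q1   q1  q2 
   q2   q3  q0 
   q3   q1  q4 
   q4   q5  q6 
   q5   q5  q4 
 * q6   q5  q7 
   q7   q5  q7 
(> = start, * = accepting)

start=q0; accept=q6; q0-0>q1; q0-1>q0; q1-0>q1; q1-1>q2; q2-0>q3; q2-1>q0; q3-0>q1; q3-1>q4; q4-0>q5; q4-1>q6; q5-0>q5; q5-1>q4; q6-0>q5; q6-1>q7; q7-0>q5; q7-1>q7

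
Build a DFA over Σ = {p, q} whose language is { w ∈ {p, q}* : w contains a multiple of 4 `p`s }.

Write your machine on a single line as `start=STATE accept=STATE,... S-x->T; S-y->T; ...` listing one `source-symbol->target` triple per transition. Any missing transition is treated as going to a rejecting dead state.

start=S0; accept=S0; S0-p->S1; S0-q->S0; S1-p->S2; S1-q->S1; S2-p->S3; S2-q->S2; S3-p->S0; S3-q->S3

Keep the running count of `p`s modulo 4: each `p` advances along the cycle S0 → S1 → S2 → S3 → S0 while other symbols loop. Accept at S0.
With 4 states:
        p   q  
>* S0   S1  S0 
   S1   S2  S1 
   S2   S3  S2 
   S3   S0  S3 
(> = start, * = accepting)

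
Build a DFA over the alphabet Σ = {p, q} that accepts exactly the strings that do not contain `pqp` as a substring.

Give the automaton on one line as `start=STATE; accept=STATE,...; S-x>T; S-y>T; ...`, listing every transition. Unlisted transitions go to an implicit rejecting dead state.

Track partial matches of the forbidden pattern `pqp`. State s3 is a dead state reached once `pqp` has occurred; every other state accepts. s0 means no part of `pqp` is currently matched.
        p   q  
>* s0   s1  s0 
 * s1   s1  s2 
 * s2   s3  s0 
   s3   s3  s3 
(> = start, * = accepting)

start=s0; accept=s0,s1,s2; s0-p>s1; s0-q>s0; s1-p>s1; s1-q>s2; s2-p>s3; s2-q>s0; s3-p>s3; s3-q>s3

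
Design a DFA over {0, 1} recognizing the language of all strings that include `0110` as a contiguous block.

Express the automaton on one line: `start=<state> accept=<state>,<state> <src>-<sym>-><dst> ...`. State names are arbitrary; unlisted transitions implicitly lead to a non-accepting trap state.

Track how much of `0110` has been matched so far: state q0 is no progress, q4 is the absorbing accept state reached once `0110` has occurred. Intermediate states record partial matches; on a mismatch, fall back to the longest reusable overlap.
        0   1  
>  q0   q1  q0 
   q1   q1  q2 
   q2   q1  q3 
   q3   q4  q0 
 * q4   q4  q4 
(> = start, * = accepting)

start=q0 accept=q4 q0-0->q1 q0-1->q0 q1-0->q1 q1-1->q2 q2-0->q1 q2-1->q3 q3-0->q4 q3-1->q0 q4-0->q4 q4-1->q4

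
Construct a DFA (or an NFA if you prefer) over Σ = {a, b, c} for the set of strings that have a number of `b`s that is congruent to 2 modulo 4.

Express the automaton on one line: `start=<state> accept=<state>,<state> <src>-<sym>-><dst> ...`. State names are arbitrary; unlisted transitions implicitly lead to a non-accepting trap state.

start=S0 accept=S2 S0-a->S0 S0-b->S1 S0-c->S0 S1-a->S1 S1-b->S2 S1-c->S1 S2-a->S2 S2-b->S3 S2-c->S2 S3-a->S3 S3-b->S0 S3-c->S3

Keep the running count of `b`s modulo 4: each `b` advances along the cycle S0 → S1 → S2 → S3 → S0 while other symbols loop. Accept at S2.
4 states suffice.
        a   b   c  
>  S0   S0  S1  S0 
   S1   S1  S2  S1 
 * S2   S2  S3  S2 
   S3   S3  S0  S3 
(> = start, * = accepting)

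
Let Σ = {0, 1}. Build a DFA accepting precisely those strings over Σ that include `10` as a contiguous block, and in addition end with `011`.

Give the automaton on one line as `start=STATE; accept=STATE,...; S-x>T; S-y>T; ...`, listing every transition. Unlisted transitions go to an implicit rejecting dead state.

start=A; accept=E; A-0>A; A-1>B; B-0>C; B-1>B; C-0>C; C-1>D; D-0>C; D-1>E; E-0>C; E-1>B

Run two small machines in parallel and take their product. The first has 3 states tracking whether and how much of `10` has been seen; the second has 4 states tracking how much of the suffix `011` has currently been matched. A product state is a pair (one from each), accepting exactly when both do. After merging equivalent states the machine shrinks.
A 5-state machine:
       0  1 
>  A   A  B 
   B   C  B 
   C   C  D 
   D   C  E 
 * E   C  B 
(> = start, * = accepting)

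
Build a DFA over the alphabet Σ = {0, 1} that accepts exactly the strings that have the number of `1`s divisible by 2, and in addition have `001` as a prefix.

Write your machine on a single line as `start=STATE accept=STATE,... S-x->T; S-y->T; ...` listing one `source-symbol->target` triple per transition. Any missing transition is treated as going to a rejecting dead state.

start=q0; accept=q6; q0-0->q1; q0-1->q2; q1-0->q3; q1-1->q2; q2-0->q2; q2-1->q4; q3-0->q4; q3-1->q5; q4-0->q4; q4-1->q2; q5-0->q5; q5-1->q6; q6-0->q6; q6-1->q5

Build one automaton per condition and run them in lockstep. The first has 2 states tracking the count of `1`s modulo 2; the second has 5 states tracking whether the input so far still matches the prefix `001`. A product state is a pair (one from each), accepting exactly when both do.
7 states suffice.
        0   1  
>  q0   q1  q2 
   q1   q3  q2 
   q2   q2  q4 
   q3   q4  q5 
   q4   q4  q2 
   q5   q5  q6 
 * q6   q6  q5 
(> = start, * = accepting)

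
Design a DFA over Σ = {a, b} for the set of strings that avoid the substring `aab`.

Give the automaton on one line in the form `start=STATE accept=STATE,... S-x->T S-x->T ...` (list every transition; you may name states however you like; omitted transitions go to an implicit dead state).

This is the complement of 'contains `aab`'. Use the same substring-matching states — q0 through q3 holding how much of `aab` has just been matched — but flip the accepting set: everything except the trap q3 accepts.
        a   b  
>* q0   q1  q0 
 * q1   q2  q0 
 * q2   q2  q3 
   q3   q3  q3 
(> = start, * = accepting)

start=q0 accept=q0,q1,q2 q0-a->q1 q0-b->q0 q1-a->q2 q1-b->q0 q2-a->q2 q2-b->q3 q3-a->q3 q3-b->q3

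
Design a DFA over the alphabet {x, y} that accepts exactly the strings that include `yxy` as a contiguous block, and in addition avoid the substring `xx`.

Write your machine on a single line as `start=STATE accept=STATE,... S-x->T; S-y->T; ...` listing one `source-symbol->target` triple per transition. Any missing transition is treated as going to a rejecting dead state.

Handle the two conditions separately and then intersect. The first has 4 states tracking whether and how much of `yxy` has been seen; the second has 3 states tracking partial matches of the forbidden pattern `xx`. A product state is a pair (one from each), accepting exactly when both do.
A 10-state machine:
        x   y  
>  q0   q1  q2 
   q1   q3  q2 
   q2   q4  q2 
   q3   q3  q5 
   q4   q3  q6 
   q5   q7  q5 
 * q6   q8  q6 
   q7   q3  q9 
 * q8   q9  q6 
   q9   q9  q9 
(> = start, * = accepting)

start=q0; accept=q6,q8; q0-x->q1; q0-y->q2; q1-x->q3; q1-y->q2; q2-x->q4; q2-y->q2; q3-x->q3; q3-y->q5; q4-x->q3; q4-y->q6; q5-x->q7; q5-y->q5; q6-x->q8; q6-y->q6; q7-x->q3; q7-y->q9; q8-x->q9; q8-y->q6; q9-x->q9; q9-y->q9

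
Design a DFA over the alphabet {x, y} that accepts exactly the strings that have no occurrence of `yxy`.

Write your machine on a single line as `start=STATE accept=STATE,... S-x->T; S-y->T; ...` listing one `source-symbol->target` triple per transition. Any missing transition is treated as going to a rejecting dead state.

This is the complement of 'contains `yxy`'. Use the same substring-matching states — A through D holding how much of `yxy` has just been matched — but flip the accepting set: everything except the trap D accepts.
4 states suffice.
       x  y 
>* A   A  B 
 * B   C  B 
 * C   A  D 
   D   D  D 
(> = start, * = accepting)

start=A; accept=A,B,C; A-x->A; A-y->B; B-x->C; B-y->B; C-x->A; C-y->D; D-x->D; D-y->D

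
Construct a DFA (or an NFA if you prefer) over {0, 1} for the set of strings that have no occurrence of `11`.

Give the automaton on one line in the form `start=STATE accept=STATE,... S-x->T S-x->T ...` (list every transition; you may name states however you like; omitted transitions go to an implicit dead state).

start=q0 accept=q0,q1 q0-0->q0 q0-1->q1 q1-0->q0 q1-1->q2 q2-0->q2 q2-1->q2

Track partial matches of the forbidden pattern `11`. State q2 is a dead state reached once `11` has occurred; every other state accepts. q0 means no part of `11` is currently matched.
With 3 states:
        0   1  
>* q0   q0  q1 
 * q1   q0  q2 
   q2   q2  q2 
(> = start, * = accepting)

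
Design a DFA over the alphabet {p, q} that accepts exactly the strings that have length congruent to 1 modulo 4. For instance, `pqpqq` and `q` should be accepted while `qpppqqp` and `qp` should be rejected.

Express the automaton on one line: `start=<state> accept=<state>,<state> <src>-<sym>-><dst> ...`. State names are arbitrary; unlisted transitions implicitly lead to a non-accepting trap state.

start=s0 accept=s1 s0-p->s1 s0-q->s1 s1-p->s2 s1-q->s2 s2-p->s3 s2-q->s3 s3-p->s0 s3-q->s0

Only the length mod 4 matters, so use a 4-cycle: from any state, every input symbol moves to the next state, wrapping s3 back to s0. Mark s1 accepting.
        p   q  
>  s0   s1  s1 
 * s1   s2  s2 
   s2   s3  s3 
   s3   s0  s0 
(> = start, * = accepting)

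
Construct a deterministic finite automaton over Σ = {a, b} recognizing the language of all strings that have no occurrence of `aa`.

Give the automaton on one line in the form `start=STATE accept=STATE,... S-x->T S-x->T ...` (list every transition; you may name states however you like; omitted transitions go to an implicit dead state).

start=s0 accept=s0,s1 s0-a->s1 s0-b->s0 s1-a->s2 s1-b->s0 s2-a->s2 s2-b->s2

This is the complement of 'contains `aa`'. Use the same substring-matching states — s0 through s2 holding how much of `aa` has just been matched — but flip the accepting set: everything except the trap s2 accepts.
3 states suffice.
        a   b  
>* s0   s1  s0 
 * s1   s2  s0 
   s2   s2  s2 
(> = start, * = accepting)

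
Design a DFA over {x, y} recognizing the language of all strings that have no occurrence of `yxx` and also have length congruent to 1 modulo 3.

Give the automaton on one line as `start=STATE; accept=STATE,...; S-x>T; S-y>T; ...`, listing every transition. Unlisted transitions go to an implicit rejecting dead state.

Build one automaton per condition and run them in lockstep. The first has 4 states tracking partial matches of the forbidden pattern `yxx`; the second has 3 states tracking the input length modulo 3. A product state is a pair (one from each), accepting exactly when both do.
          x    y  
>  S0     S1   S2 
 * S1     S3   S4 
 * S2     S5   S4 
   S3     S0   S6 
   S4     S7   S6 
   S5     S8   S6 
   S6     S9   S2 
   S7    S10   S2 
   S8    S10  S10 
 * S9    S11   S4 
   S10   S11  S11 
   S11    S8   S8 
(> = start, * = accepting)

start=S0; accept=S1,S2,S9; S0-x>S1; S0-y>S2; S1-x>S3; S1-y>S4; S2-x>S5; S2-y>S4; S3-x>S0; S3-y>S6; S4-x>S7; S4-y>S6; S5-x>S8; S5-y>S6; S6-x>S9; S6-y>S2; S7-x>S10; S7-y>S2; S8-x>S10; S8-y>S10; S9-x>S11; S9-y>S4; S10-x>S11; S10-y>S11; S11-x>S8; S11-y>S8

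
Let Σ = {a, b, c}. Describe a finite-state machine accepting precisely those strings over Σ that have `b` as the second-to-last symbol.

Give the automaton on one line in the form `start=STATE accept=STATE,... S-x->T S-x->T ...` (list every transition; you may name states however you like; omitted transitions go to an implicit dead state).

Because acceptance depends on a position counted from the end, the machine has to buffer the most recent 2 symbols. Make each state the string of the last up-to-2 symbols read; on input `x` shift the window left and append `x`. Accept when the buffered window has length 2 and begins with `b`.
With 13 states:
          a    b    c  
>  q0     q1   q2   q3 
   q1     q4   q5   q6 
   q2     q7   q8   q9 
   q3    q10  q11  q12 
   q4     q4   q5   q6 
   q5     q7   q8   q9 
   q6    q10  q11  q12 
 * q7     q4   q5   q6 
 * q8     q7   q8   q9 
 * q9    q10  q11  q12 
   q10    q4   q5   q6 
   q11    q7   q8   q9 
   q12   q10  q11  q12 
(> = start, * = accepting)

start=q0 accept=q7,q8,q9 q0-a->q1 q0-b->q2 q0-c->q3 q1-a->q4 q1-b->q5 q1-c->q6 q2-a->q7 q2-b->q8 q2-c->q9 q3-a->q10 q3-b->q11 q3-c->q12 q4-a->q4 q4-b->q5 q4-c->q6 q5-a->q7 q5-b->q8 q5-c->q9 q6-a->q10 q6-b->q11 q6-c->q12 q7-a->q4 q7-b->q5 q7-c->q6 q8-a->q7 q8-b->q8 q8-c->q9 q9-a->q10 q9-b->q11 q9-c->q12 q10-a->q4 q10-b->q5 q10-c->q6 q11-a->q7 q11-b->q8 q11-c->q9 q12-a->q10 q12-b->q11 q12-c->q12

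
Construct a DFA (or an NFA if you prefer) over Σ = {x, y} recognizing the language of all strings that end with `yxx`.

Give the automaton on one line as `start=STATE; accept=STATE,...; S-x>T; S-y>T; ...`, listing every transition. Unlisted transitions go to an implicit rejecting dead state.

Remember how much of `yxx` the current input suffix matches. State S0 means no match yet; S1 means the last symbol is `y`; S2 means the last 2 symbols are `yx`; S3 means the last 3 symbols are `yxx`. Only S3 accepts. On a mismatch, fall back to the longest proper suffix that is still a prefix of `yxx`.
With 4 states:
        x   y  
>  S0   S0  S1 
   S1   S2  S1 
   S2   S3  S1 
 * S3   S0  S1 
(> = start, * = accepting)

start=S0; accept=S3; S0-x>S0; S0-y>S1; S1-x>S2; S1-y>S1; S2-x>S3; S2-y>S1; S3-x>S0; S3-y>S1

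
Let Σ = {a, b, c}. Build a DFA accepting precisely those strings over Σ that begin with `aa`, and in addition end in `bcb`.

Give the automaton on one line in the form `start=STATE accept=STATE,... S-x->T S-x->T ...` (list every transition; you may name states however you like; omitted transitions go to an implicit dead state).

start=S0 accept=S6 S0-a->S1 S0-b->S2 S0-c->S2 S1-a->S3 S1-b->S2 S1-c->S2 S2-a->S2 S2-b->S2 S2-c->S2 S3-a->S3 S3-b->S4 S3-c->S3 S4-a->S3 S4-b->S4 S4-c->S5 S5-a->S3 S5-b->S6 S5-c->S3 S6-a->S3 S6-b->S4 S6-c->S5

Run two small machines in parallel and take their product. The first has 4 states tracking whether the input so far still matches the prefix `aa`; the second has 4 states tracking how much of the suffix `bcb` has currently been matched. A product state is a pair (one from each), accepting exactly when both do. Minimizing collapses redundant product states.
With 7 states:
        a   b   c  
>  S0   S1  S2  S2 
   S1   S3  S2  S2 
   S2   S2  S2  S2 
   S3   S3  S4  S3 
   S4   S3  S4  S5 
   S5   S3  S6  S3 
 * S6   S3  S4  S5 
(> = start, * = accepting)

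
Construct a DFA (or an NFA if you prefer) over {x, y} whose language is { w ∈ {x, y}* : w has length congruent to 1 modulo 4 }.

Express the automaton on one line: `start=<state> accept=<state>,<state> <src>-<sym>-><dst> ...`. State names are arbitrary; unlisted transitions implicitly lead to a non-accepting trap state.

Count input length modulo 4: every symbol advances one step around the cycle A → B → C → D → A. Accept at B.
4 states suffice.
       x  y 
>  A   B  B 
 * B   C  C 
   C   D  D 
   D   A  A 
(> = start, * = accepting)

start=A accept=B A-x->B A-y->B B-x->C B-y->C C-x->D C-y->D D-x->A D-y->A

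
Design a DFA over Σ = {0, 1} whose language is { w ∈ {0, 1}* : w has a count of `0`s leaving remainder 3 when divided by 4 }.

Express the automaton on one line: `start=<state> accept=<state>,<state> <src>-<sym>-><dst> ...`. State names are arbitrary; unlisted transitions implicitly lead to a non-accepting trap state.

start=q0 accept=q3 q0-0->q1 q0-1->q0 q1-0->q2 q1-1->q1 q2-0->q3 q2-1->q2 q3-0->q0 q3-1->q3

The only thing that matters is how many `0`s have appeared, reduced mod 4. Use one state per residue: q0 for 0, …, q3 for 3. Reading `0` moves to the next residue; anything else stays put. q3 is accepting.
        0   1  
>  q0   q1  q0 
   q1   q2  q1 
   q2   q3  q2 
 * q3   q0  q3 
(> = start, * = accepting)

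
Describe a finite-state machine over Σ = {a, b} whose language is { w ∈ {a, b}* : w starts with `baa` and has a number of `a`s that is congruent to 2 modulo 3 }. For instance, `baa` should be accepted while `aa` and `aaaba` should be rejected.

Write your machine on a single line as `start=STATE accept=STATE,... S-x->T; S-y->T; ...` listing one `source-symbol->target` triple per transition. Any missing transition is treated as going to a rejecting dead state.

Build one automaton per condition and run them in lockstep. The first has 5 states tracking whether the input so far still matches the prefix `baa`; the second has 3 states tracking the count of `a`s modulo 3. A product state is a pair (one from each), accepting exactly when both do. Equivalent product states are then merged.
        a   b  
>  s0   s1  s2 
   s1   s1  s1 
   s2   s3  s1 
   s3   s4  s1 
 * s4   s5  s4 
   s5   s6  s5 
   s6   s4  s6 
(> = start, * = accepting)

start=s0; accept=s4; s0-a->s1; s0-b->s2; s1-a->s1; s1-b->s1; s2-a->s3; s2-b->s1; s3-a->s4; s3-b->s1; s4-a->s5; s4-b->s4; s5-a->s6; s5-b->s5; s6-a->s4; s6-b->s6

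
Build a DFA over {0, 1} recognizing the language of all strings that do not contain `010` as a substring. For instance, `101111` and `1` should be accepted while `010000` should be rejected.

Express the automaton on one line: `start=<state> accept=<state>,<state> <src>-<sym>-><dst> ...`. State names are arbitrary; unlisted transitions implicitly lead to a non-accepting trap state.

Track partial matches of the forbidden pattern `010`. State S3 is a dead state reached once `010` has occurred; every other state accepts. S0 means no part of `010` is currently matched.
4 states suffice.
        0   1  
>* S0   S1  S0 
 * S1   S1  S2 
 * S2   S3  S0 
   S3   S3  S3 
(> = start, * = accepting)

start=S0 accept=S0,S1,S2 S0-0->S1 S0-1->S0 S1-0->S1 S1-1->S2 S2-0->S3 S2-1->S0 S3-0->S3 S3-1->S3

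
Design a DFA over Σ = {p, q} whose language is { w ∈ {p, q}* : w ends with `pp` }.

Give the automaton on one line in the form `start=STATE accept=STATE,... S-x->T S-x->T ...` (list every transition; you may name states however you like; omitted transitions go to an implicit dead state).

start=A accept=C A-p->B A-q->A B-p->C B-q->A C-p->C C-q->A

Remember how much of `pp` the current input suffix matches. State A means no match yet; B means the last symbol is `p`; C means the last 2 symbols are `pp`. Only C accepts. On a mismatch, fall back to the longest proper suffix that is still a prefix of `pp`.
A 3-state machine:
       p  q 
>  A   B  A 
   B   C  A 
 * C   C  A 
(> = start, * = accepting)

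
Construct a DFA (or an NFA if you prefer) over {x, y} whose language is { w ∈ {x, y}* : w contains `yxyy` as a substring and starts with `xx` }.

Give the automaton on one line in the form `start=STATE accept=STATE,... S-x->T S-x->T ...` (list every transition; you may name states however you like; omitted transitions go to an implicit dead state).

Handle the two conditions separately and then intersect. The first has 5 states tracking whether and how much of `yxyy` has been seen; the second has 4 states tracking whether the input so far still matches the prefix `xx`. A product state is a pair (one from each), accepting exactly when both do.
With 12 states:
          x    y  
>  q0     q1   q2 
   q1     q3   q2 
   q2     q4   q2 
   q3     q3   q5 
   q4     q6   q7 
   q5     q8   q5 
   q6     q6   q2 
   q7     q4   q9 
   q8     q3  q10 
   q9     q9   q9 
   q10    q8  q11 
 * q11   q11  q11 
(> = start, * = accepting)

start=q0 accept=q11 q0-x->q1 q0-y->q2 q1-x->q3 q1-y->q2 q2-x->q4 q2-y->q2 q3-x->q3 q3-y->q5 q4-x->q6 q4-y->q7 q5-x->q8 q5-y->q5 q6-x->q6 q6-y->q2 q7-x->q4 q7-y->q9 q8-x->q3 q8-y->q10 q9-x->q9 q9-y->q9 q10-x->q8 q10-y->q11 q11-x->q11 q11-y->q11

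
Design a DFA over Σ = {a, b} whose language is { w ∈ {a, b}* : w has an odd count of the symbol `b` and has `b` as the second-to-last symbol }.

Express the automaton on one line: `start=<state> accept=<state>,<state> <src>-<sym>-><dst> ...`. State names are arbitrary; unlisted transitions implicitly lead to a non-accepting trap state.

start=s0 accept=s5,s10 s0-a->s1 s0-b->s2 s1-a->s3 s1-b->s4 s2-a->s5 s2-b->s6 s3-a->s3 s3-b->s4 s4-a->s5 s4-b->s6 s5-a->s7 s5-b->s8 s6-a->s9 s6-b->s10 s7-a->s7 s7-b->s8 s8-a->s9 s8-b->s10 s9-a->s3 s9-b->s4 s10-a->s5 s10-b->s6

Handle the two conditions separately and then intersect. One (2 states) tracks the count of `b`s modulo 2; the other (7 states) tracks the last 2 symbols read. Each combined state is a pair, one component from each; accept when both components accept.
With 11 states:
          a    b  
>  s0     s1   s2 
   s1     s3   s4 
   s2     s5   s6 
   s3     s3   s4 
   s4     s5   s6 
 * s5     s7   s8 
   s6     s9  s10 
   s7     s7   s8 
   s8     s9  s10 
   s9     s3   s4 
 * s10    s5   s6 
(> = start, * = accepting)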